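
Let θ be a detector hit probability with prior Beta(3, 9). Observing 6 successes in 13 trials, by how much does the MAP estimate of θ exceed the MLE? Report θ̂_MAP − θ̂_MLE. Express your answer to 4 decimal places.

MAP − MLE = -0.1137

Posterior is Beta(9, 16); MAP = (9−1)/(25−2) = 8/23 ≈ 0.34783.
MLE ignores the prior: θ̂_MLE = k/n = 6/13 ≈ 0.46154.
Difference = 8/23 − 6/13 = -34/299 ≈ -0.1137.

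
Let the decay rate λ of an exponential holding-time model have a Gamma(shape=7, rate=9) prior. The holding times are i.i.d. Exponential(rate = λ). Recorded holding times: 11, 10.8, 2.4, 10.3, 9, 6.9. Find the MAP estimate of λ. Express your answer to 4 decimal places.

λ̂_MAP = 0.2020

The Exponential(rate=λ) likelihood is ∝ λ^n e^(−λΣtᵢ). Here n = 6 and Σtᵢ = 11 + 10.8 + 2.4 + 10.3 + 9 + 6.9 = 50.4.
Posterior ∝ λ^6e^(−9λ) · λ^6e^(−50.4λ) = λ^12e^(−59.4λ), i.e. Gamma(13, 59.4).
Mode = (a−1)/b = 12/59.4 ≈ 0.2020.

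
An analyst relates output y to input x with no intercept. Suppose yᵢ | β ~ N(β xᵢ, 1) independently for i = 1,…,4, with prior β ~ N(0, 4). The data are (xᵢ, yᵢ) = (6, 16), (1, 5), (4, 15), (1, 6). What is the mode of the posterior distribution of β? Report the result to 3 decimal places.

β̂_MAP = 3.078

log p(β | y) = −Σ(yᵢ − βxᵢ)²/(2·1) − β²/(2·4) + const.
Setting the derivative to zero: Σxᵢ(yᵢ − βxᵢ)/1 − β/4 = 0, so β = Σxᵢyᵢ / (Σxᵢ² + σ²/τ²).
Σxᵢyᵢ = 6·16 + 1·5 + 4·15 + 1·6 = 167; Σxᵢ² = 54; σ²/τ² = 0.25.
β̂_MAP = 167 / (54 + 0.25) = 167/54.25 ≈ 3.078.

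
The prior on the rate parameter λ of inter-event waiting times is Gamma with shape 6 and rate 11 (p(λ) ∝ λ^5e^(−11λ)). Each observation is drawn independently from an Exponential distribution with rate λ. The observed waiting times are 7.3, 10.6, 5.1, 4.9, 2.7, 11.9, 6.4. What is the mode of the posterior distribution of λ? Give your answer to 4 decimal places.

λ̂_MAP = 0.2003

The Exponential(rate=λ) likelihood is ∝ λ^n e^(−λΣtᵢ). Here n = 7 and Σtᵢ = 7.3 + 10.6 + 5.1 + 4.9 + 2.7 + 11.9 + 6.4 = 48.9.
Posterior ∝ λ^5e^(−11λ) · λ^7e^(−48.9λ) = λ^12e^(−59.9λ), i.e. Gamma(13, 59.9).
Mode = (a−1)/b = 12/59.9 ≈ 0.2003.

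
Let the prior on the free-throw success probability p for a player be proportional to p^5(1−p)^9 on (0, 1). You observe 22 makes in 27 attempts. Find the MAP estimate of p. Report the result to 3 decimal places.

p̂_MAP = 0.659

The prior density ∝ p^5(1−p)^9 is the kernel of Beta(6, 10).
Data: 22 successes in 27 trials. The binomial likelihood contributes p^22(1−p)^5, so the posterior is Beta(6+22, 10+5) = Beta(28, 15).
For Beta(a, b) with a, b > 1 the mode is (a−1)/(a+b−2) = 27/41 ≈ 0.659.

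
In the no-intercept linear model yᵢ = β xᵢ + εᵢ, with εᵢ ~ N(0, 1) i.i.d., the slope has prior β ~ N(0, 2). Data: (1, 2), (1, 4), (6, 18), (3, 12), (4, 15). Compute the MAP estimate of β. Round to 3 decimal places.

β̂_MAP = 3.307

log p(β | y) = −Σ(yᵢ − βxᵢ)²/(2·1) − β²/(2·2) + const.
Setting the derivative to zero: Σxᵢ(yᵢ − βxᵢ)/1 − β/2 = 0, so β = Σxᵢyᵢ / (Σxᵢ² + σ²/τ²).
Σxᵢyᵢ = 1·2 + 1·4 + 6·18 + 3·12 + 4·15 = 210; Σxᵢ² = 63; σ²/τ² = 0.5.
β̂_MAP = 210 / (63 + 0.5) = 210/63.5 ≈ 3.307.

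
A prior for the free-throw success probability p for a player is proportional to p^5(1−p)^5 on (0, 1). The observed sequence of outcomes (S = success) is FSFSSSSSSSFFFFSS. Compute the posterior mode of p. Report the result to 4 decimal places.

The prior density ∝ p^5(1−p)^5 is the kernel of Beta(6, 6).
Data: 10 successes in 16 trials (from the sequence). The binomial likelihood contributes p^10(1−p)^6, so the posterior is Beta(6+10, 6+6) = Beta(16, 12).
For Beta(a, b) with a, b > 1 the mode is (a−1)/(a+b−2) = 15/26 ≈ 0.5769.

p̂_MAP = 0.5769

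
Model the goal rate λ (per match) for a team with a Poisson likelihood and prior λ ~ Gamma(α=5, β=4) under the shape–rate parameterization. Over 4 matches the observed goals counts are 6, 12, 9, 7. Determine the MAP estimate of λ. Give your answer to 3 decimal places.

λ̂_MAP = 4.750

Σxᵢ = 6+12+9+7 = 34, with n = 4.
Posterior ∝ λ^4e^(−4λ) · λ^34e^(−4λ) = λ^38e^(−8λ), i.e. Gamma(shape=39, rate=8).
The mode of a Gamma(a, b) with a ≥ 1 (shape–rate) is (a−1)/b = 38/8 ≈ 4.750.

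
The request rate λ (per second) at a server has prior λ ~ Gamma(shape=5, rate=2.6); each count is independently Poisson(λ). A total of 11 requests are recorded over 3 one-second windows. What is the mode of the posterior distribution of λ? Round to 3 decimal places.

λ̂_MAP = 2.679

Σxᵢ = 11, n = 3.
Posterior ∝ λ^4e^(−2.6λ) · λ^11e^(−3λ) = λ^15e^(−5.6λ), i.e. Gamma(shape=16, rate=5.6).
The mode of a Gamma(a, b) with a ≥ 1 (shape–rate) is (a−1)/b = 15/5.6 ≈ 2.679.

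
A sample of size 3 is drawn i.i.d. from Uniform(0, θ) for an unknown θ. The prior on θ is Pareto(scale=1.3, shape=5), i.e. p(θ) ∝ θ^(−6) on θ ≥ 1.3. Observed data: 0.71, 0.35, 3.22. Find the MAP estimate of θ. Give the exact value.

The Uniform(0, θ) likelihood is θ^(−n) for θ ≥ max(xᵢ), zero otherwise. Here max(xᵢ) = 3.22.
Posterior ∝ θ^(−6) · θ^(−3) = θ^(−9) on θ ≥ max(1.3, 3.22) = 3.22.
This density is strictly decreasing in θ, so the posterior mode lies at the lower boundary of the support.

θ̂_MAP = 3.22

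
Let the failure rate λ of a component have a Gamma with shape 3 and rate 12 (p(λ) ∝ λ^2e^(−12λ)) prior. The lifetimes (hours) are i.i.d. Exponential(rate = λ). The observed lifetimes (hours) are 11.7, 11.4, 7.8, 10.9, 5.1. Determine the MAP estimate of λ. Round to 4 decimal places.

The Exponential(rate=λ) likelihood is ∝ λ^n e^(−λΣtᵢ). Here n = 5 and Σtᵢ = 11.7 + 11.4 + 7.8 + 10.9 + 5.1 = 46.9.
Posterior ∝ λ^2e^(−12λ) · λ^5e^(−46.9λ) = λ^7e^(−58.9λ), i.e. Gamma(8, 58.9).
Mode = (a−1)/b = 7/58.9 ≈ 0.1188.

λ̂_MAP = 0.1188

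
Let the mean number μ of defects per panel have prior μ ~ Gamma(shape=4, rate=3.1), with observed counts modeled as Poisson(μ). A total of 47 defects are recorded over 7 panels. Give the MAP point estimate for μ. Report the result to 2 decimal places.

Σxᵢ = 47, n = 7.
Posterior ∝ μ^3e^(−3.1μ) · μ^47e^(−7μ) = μ^50e^(−10.1μ), i.e. Gamma(shape=51, rate=10.1).
The mode of a Gamma(a, b) with a ≥ 1 (shape–rate) is (a−1)/b = 50/10.1 ≈ 4.95.

μ̂_MAP = 4.95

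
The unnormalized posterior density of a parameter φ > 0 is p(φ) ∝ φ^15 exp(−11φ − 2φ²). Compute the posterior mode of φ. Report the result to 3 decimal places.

φ̂_MAP = 1.000

ℓ'(φ) = 15/φ − 11 − 4φ. Setting this to zero and multiplying by φ: 4φ² + 11φ − 15 = 0.
φ = (−11 + √(11² + 4·4·15)) / (2·4) = (−11 + √361) / 8 = (−11 + 19)/8 = 1.
ℓ''(φ) = −15/φ² − 4 < 0, confirming a maximum.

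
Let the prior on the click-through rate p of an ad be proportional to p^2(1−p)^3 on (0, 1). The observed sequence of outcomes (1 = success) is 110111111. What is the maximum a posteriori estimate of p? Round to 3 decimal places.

p̂_MAP = 0.714

The prior density ∝ p^2(1−p)^3 is the kernel of Beta(3, 4).
Data: 8 successes in 9 trials (from the sequence). The binomial likelihood contributes p^8(1−p)^1, so the posterior is Beta(3+8, 4+1) = Beta(11, 5).
For Beta(a, b) with a, b > 1 the mode is (a−1)/(a+b−2) = 10/14 ≈ 0.714.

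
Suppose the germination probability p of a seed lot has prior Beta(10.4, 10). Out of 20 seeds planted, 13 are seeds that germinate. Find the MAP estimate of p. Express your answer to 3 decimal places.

p̂_MAP = 0.583

Prior: Beta(10.4, 10).
Data: 13 successes in 20 trials. The binomial likelihood contributes p^13(1−p)^7, so the posterior is Beta(10.4+13, 10+7) = Beta(23.4, 17).
For Beta(a, b) with a, b > 1 the mode is (a−1)/(a+b−2) = 22.4/38.4 ≈ 0.583.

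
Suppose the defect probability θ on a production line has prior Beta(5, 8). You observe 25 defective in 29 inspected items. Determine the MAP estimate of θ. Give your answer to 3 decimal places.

Prior: Beta(5, 8).
Data: 25 successes in 29 trials. The binomial likelihood contributes θ^25(1−θ)^4, so the posterior is Beta(5+25, 8+4) = Beta(30, 12).
For Beta(a, b) with a, b > 1 the mode is (a−1)/(a+b−2) = 29/40 ≈ 0.725.

θ̂_MAP = 0.725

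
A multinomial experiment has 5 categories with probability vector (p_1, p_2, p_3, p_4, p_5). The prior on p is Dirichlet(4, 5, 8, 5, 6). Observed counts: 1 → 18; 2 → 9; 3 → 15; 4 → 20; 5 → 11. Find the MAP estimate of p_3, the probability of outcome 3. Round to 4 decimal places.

MAP estimate: 0.2292

The posterior is Dirichlet(αᵢ + nᵢ) = Dirichlet(22, 14, 23, 25, 17).
For a Dirichlet(a₁,…,a_K) with all aᵢ > 1, the mode has j-th component (aⱼ − 1)/(Σaᵢ − K).
Here Σaᵢ = 101 and K = 5, so p_3 = (23 − 1)/(101 − 5) = 22/96 ≈ 0.2292.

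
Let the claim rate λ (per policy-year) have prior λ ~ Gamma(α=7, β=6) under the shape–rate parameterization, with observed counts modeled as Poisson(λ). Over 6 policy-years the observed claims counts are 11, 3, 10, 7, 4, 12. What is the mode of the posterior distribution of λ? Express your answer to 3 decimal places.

Σxᵢ = 11+3+10+7+4+12 = 47, with n = 6.
Posterior ∝ λ^6e^(−6λ) · λ^47e^(−6λ) = λ^53e^(−12λ), i.e. Gamma(shape=54, rate=12).
The mode of a Gamma(a, b) with a ≥ 1 (shape–rate) is (a−1)/b = 53/12 ≈ 4.417.

λ̂_MAP = 4.417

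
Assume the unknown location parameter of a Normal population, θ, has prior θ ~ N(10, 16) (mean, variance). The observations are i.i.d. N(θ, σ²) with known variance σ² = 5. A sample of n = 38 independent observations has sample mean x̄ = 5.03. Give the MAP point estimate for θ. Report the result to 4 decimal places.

θ̂_MAP = 5.0705

n = 38, x̄ = 5.03.
For a Normal prior and Normal likelihood with known variance, the posterior is Normal; its mode equals its mean, the precision-weighted average.
Prior precision 1/σ₀² = 1/16 = 0.0625; data precision n/σ² = 38/5 = 7.6.
θ̂ = (0.0625·10 + 7.6·5.03) / (0.0625 + 7.6) = 38.853/7.6625 = 77706/15325 ≈ 5.0705.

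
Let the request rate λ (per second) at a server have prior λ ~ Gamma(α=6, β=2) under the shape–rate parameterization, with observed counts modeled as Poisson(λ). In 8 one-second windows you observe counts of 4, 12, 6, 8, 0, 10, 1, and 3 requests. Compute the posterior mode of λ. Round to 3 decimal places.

Σxᵢ = 4+12+6+8+0+10+1+3 = 44, with n = 8.
Posterior ∝ λ^5e^(−2λ) · λ^44e^(−8λ) = λ^49e^(−10λ), i.e. Gamma(shape=50, rate=10).
The mode of a Gamma(a, b) with a ≥ 1 (shape–rate) is (a−1)/b = 49/10 ≈ 4.900.

λ̂_MAP = 4.900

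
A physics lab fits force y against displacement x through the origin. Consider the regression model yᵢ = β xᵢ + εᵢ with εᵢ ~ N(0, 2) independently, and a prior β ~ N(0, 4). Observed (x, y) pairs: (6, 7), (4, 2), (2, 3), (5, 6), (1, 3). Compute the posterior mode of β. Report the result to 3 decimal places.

log p(β | y) = −Σ(yᵢ − βxᵢ)²/(2·2) − β²/(2·4) + const.
Setting the derivative to zero: Σxᵢ(yᵢ − βxᵢ)/2 − β/4 = 0, so β = Σxᵢyᵢ / (Σxᵢ² + σ²/τ²).
Σxᵢyᵢ = 6·7 + 4·2 + 2·3 + 5·6 + 1·3 = 89; Σxᵢ² = 82; σ²/τ² = 0.5.
β̂_MAP = 89 / (82 + 0.5) = 89/82.5 ≈ 1.079.

β̂_MAP = 1.079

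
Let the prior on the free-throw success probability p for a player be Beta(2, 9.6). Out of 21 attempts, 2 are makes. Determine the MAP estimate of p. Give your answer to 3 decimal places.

Prior: Beta(2, 9.6).
Data: 2 successes in 21 trials. The binomial likelihood contributes p^2(1−p)^19, so the posterior is Beta(2+2, 9.6+19) = Beta(4, 28.6).
For Beta(a, b) with a, b > 1 the mode is (a−1)/(a+b−2) = 3/30.6 ≈ 0.098.

p̂_MAP = 0.098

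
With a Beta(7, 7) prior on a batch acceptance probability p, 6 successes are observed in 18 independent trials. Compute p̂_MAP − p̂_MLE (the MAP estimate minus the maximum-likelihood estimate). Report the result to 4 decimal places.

MAP − MLE = 0.0667

Posterior is Beta(13, 19); MAP = (13−1)/(32−2) = 12/30 ≈ 0.40000.
MLE ignores the prior: p̂_MLE = k/n = 6/18 ≈ 0.33333.
Difference = 12/30 − 6/18 = 1/15 ≈ 0.0667.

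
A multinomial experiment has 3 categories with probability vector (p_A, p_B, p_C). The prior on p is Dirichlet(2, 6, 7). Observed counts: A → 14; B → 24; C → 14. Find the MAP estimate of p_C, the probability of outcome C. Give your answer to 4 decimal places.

The posterior is Dirichlet(αᵢ + nᵢ) = Dirichlet(16, 30, 21).
For a Dirichlet(a₁,…,a_K) with all aᵢ > 1, the mode has j-th component (aⱼ − 1)/(Σaᵢ − K).
Here Σaᵢ = 67 and K = 3, so p_C = (21 − 1)/(67 − 3) = 20/64 ≈ 0.3125.

MAP estimate of p_C = 0.3125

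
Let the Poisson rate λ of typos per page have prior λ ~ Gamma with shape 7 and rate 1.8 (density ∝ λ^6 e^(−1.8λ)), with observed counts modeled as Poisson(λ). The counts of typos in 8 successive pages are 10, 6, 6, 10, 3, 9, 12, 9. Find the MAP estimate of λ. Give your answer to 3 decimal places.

Σxᵢ = 10+6+6+10+3+9+12+9 = 65, with n = 8.
Posterior ∝ λ^6e^(−1.8λ) · λ^65e^(−8λ) = λ^71e^(−9.8λ), i.e. Gamma(shape=72, rate=9.8).
The mode of a Gamma(a, b) with a ≥ 1 (shape–rate) is (a−1)/b = 71/9.8 ≈ 7.245.

λ̂_MAP = 7.245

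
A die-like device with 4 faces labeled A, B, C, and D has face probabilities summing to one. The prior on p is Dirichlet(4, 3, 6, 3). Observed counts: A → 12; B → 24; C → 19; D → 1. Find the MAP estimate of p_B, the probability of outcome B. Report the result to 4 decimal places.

MAP estimate of p_B = 0.3824

The posterior is Dirichlet(αᵢ + nᵢ) = Dirichlet(16, 27, 25, 4).
For a Dirichlet(a₁,…,a_K) with all aᵢ > 1, the mode has j-th component (aⱼ − 1)/(Σaᵢ − K).
Here Σaᵢ = 72 and K = 4, so p_B = (27 − 1)/(72 − 4) = 26/68 ≈ 0.3824.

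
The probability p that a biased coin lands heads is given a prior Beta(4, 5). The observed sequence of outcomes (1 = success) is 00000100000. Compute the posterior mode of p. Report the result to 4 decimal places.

Prior: Beta(4, 5).
Data: 1 success in 11 trials (from the sequence). The binomial likelihood contributes p(1−p)^10, so the posterior is Beta(4+1, 5+10) = Beta(5, 15).
For Beta(a, b) with a, b > 1 the mode is (a−1)/(a+b−2) = 4/18 ≈ 0.2222.

p̂_MAP = 0.2222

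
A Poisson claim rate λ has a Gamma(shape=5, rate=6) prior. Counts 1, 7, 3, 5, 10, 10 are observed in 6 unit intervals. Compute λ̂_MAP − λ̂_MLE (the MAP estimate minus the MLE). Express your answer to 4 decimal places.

MAP − MLE = -2.6667

Σxᵢ = 36. Posterior is Gamma(41, 12); MAP = (41−1)/12 = 40/12 ≈ 3.33333.
MLE = x̄ = 36/6 ≈ 6.00000.
Difference = 40/12 − 36/6 = -8/3 ≈ -2.6667.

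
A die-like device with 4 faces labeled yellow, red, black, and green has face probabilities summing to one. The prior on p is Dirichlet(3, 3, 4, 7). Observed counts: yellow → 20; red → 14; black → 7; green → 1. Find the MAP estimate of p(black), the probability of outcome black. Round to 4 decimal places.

The posterior is Dirichlet(αᵢ + nᵢ) = Dirichlet(23, 17, 11, 8).
For a Dirichlet(a₁,…,a_K) with all aᵢ > 1, the mode has j-th component (aⱼ − 1)/(Σaᵢ − K).
Here Σaᵢ = 59 and K = 4, so p(black) = (11 − 1)/(59 − 4) = 10/55 ≈ 0.1818.

MAP estimate of p(black) = 0.1818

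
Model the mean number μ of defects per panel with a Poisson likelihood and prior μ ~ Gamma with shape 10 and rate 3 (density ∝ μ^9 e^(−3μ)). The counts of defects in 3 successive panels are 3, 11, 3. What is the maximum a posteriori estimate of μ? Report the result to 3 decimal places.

Σxᵢ = 3+11+3 = 17, with n = 3.
Posterior ∝ μ^9e^(−3μ) · μ^17e^(−3μ) = μ^26e^(−6μ), i.e. Gamma(shape=27, rate=6).
The mode of a Gamma(a, b) with a ≥ 1 (shape–rate) is (a−1)/b = 26/6 ≈ 4.333.

μ̂_MAP = 4.333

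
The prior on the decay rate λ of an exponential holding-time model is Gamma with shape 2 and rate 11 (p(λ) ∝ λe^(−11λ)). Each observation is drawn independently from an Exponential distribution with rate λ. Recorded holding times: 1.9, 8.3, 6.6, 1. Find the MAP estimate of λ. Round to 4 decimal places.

λ̂_MAP = 0.1736

The Exponential(rate=λ) likelihood is ∝ λ^n e^(−λΣtᵢ). Here n = 4 and Σtᵢ = 1.9 + 8.3 + 6.6 + 1 = 17.8.
Posterior ∝ λe^(−11λ) · λ^4e^(−17.8λ) = λ^5e^(−28.8λ), i.e. Gamma(6, 28.8).
Mode = (a−1)/b = 5/28.8 ≈ 0.1736.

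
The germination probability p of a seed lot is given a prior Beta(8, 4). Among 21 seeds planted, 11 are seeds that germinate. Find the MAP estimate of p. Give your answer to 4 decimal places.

Prior: Beta(8, 4).
Data: 11 successes in 21 trials. The binomial likelihood contributes p^11(1−p)^10, so the posterior is Beta(8+11, 4+10) = Beta(19, 14).
For Beta(a, b) with a, b > 1 the mode is (a−1)/(a+b−2) = 18/31 ≈ 0.5806.

p̂_MAP = 0.5806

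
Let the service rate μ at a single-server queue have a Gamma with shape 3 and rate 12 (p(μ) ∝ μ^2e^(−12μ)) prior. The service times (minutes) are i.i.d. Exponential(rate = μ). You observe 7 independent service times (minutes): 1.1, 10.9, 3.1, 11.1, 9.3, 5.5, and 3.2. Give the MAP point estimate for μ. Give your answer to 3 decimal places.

The Exponential(rate=μ) likelihood is ∝ μ^n e^(−μΣtᵢ). Here n = 7 and Σtᵢ = 1.1 + 10.9 + 3.1 + 11.1 + 9.3 + 5.5 + 3.2 = 44.2.
Posterior ∝ μ^2e^(−12μ) · μ^7e^(−44.2μ) = μ^9e^(−56.2μ), i.e. Gamma(10, 56.2).
Mode = (a−1)/b = 9/56.2 ≈ 0.160.

μ̂_MAP = 0.160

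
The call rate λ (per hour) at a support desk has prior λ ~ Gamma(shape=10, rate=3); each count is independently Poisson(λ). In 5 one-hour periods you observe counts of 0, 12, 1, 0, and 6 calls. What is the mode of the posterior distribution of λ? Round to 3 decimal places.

λ̂_MAP = 3.500

Σxᵢ = 0+12+1+0+6 = 19, with n = 5.
Posterior ∝ λ^9e^(−3λ) · λ^19e^(−5λ) = λ^28e^(−8λ), i.e. Gamma(shape=29, rate=8).
The mode of a Gamma(a, b) with a ≥ 1 (shape–rate) is (a−1)/b = 28/8 ≈ 3.500.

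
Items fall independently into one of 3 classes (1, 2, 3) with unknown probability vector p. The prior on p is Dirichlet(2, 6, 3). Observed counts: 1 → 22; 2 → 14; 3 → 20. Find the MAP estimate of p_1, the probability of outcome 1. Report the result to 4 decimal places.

MAP estimate: 0.3594

The posterior is Dirichlet(αᵢ + nᵢ) = Dirichlet(24, 20, 23).
For a Dirichlet(a₁,…,a_K) with all aᵢ > 1, the mode has j-th component (aⱼ − 1)/(Σaᵢ − K).
Here Σaᵢ = 67 and K = 3, so p_1 = (24 − 1)/(67 − 3) = 23/64 ≈ 0.3594.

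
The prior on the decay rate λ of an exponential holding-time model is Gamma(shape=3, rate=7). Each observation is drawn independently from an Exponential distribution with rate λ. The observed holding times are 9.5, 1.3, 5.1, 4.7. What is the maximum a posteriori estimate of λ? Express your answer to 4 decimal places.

λ̂_MAP = 0.2174

The Exponential(rate=λ) likelihood is ∝ λ^n e^(−λΣtᵢ). Here n = 4 and Σtᵢ = 9.5 + 1.3 + 5.1 + 4.7 = 20.6.
Posterior ∝ λ^2e^(−7λ) · λ^4e^(−20.6λ) = λ^6e^(−27.6λ), i.e. Gamma(7, 27.6).
Mode = (a−1)/b = 6/27.6 ≈ 0.2174.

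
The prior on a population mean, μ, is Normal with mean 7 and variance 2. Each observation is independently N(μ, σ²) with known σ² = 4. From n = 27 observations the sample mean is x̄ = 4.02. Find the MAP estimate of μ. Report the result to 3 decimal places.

n = 27, x̄ = 4.02.
For a Normal prior and Normal likelihood with known variance, the posterior is Normal; its mode equals its mean, the precision-weighted average.
Prior precision 1/σ₀² = 1/2 = 0.5; data precision n/σ² = 27/4 = 6.75.
μ̂ = (0.5·7 + 6.75·4.02) / (0.5 + 6.75) = 30.635/7.25 = 6127/1450 ≈ 4.226.

μ̂_MAP = 4.226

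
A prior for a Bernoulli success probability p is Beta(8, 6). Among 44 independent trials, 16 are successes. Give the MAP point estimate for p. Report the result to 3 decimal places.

p̂_MAP = 0.411

Prior: Beta(8, 6).
Data: 16 successes in 44 trials. The binomial likelihood contributes p^16(1−p)^28, so the posterior is Beta(8+16, 6+28) = Beta(24, 34).
For Beta(a, b) with a, b > 1 the mode is (a−1)/(a+b−2) = 23/56 ≈ 0.411.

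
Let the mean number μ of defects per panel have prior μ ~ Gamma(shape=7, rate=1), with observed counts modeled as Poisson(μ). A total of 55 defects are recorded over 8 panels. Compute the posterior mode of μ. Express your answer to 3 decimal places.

μ̂_MAP = 6.778

Σxᵢ = 55, n = 8.
Posterior ∝ μ^6e^(−1μ) · μ^55e^(−8μ) = μ^61e^(−9μ), i.e. Gamma(shape=62, rate=9).
The mode of a Gamma(a, b) with a ≥ 1 (shape–rate) is (a−1)/b = 61/9 ≈ 6.778.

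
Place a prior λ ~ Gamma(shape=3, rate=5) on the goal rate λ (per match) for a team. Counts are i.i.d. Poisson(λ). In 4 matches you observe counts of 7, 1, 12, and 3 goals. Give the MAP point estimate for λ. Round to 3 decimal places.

λ̂_MAP = 2.778

Σxᵢ = 7+1+12+3 = 23, with n = 4.
Posterior ∝ λ^2e^(−5λ) · λ^23e^(−4λ) = λ^25e^(−9λ), i.e. Gamma(shape=26, rate=9).
The mode of a Gamma(a, b) with a ≥ 1 (shape–rate) is (a−1)/b = 25/9 ≈ 2.778.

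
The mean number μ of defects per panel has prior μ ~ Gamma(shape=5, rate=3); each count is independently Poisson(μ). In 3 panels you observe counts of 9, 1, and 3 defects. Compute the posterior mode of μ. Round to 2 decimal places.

Σxᵢ = 9+1+3 = 13, with n = 3.
Posterior ∝ μ^4e^(−3μ) · μ^13e^(−3μ) = μ^17e^(−6μ), i.e. Gamma(shape=18, rate=6).
The mode of a Gamma(a, b) with a ≥ 1 (shape–rate) is (a−1)/b = 17/6 ≈ 2.83.

μ̂_MAP = 2.83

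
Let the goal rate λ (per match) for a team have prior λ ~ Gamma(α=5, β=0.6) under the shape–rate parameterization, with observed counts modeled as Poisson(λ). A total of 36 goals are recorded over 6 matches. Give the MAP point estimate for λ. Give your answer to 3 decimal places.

Σxᵢ = 36, n = 6.
Posterior ∝ λ^4e^(−0.6λ) · λ^36e^(−6λ) = λ^40e^(−6.6λ), i.e. Gamma(shape=41, rate=6.6).
The mode of a Gamma(a, b) with a ≥ 1 (shape–rate) is (a−1)/b = 40/6.6 ≈ 6.061.

λ̂_MAP = 6.061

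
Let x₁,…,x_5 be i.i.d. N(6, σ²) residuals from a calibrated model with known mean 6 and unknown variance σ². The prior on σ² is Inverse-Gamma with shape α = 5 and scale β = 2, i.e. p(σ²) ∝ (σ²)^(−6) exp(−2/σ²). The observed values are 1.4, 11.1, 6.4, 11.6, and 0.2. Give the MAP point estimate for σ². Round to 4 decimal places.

σ̂²_MAP = 6.8429

Sum of squared deviations about the known mean: SS = (1.4−6)² + (11.1−6)² + (6.4−6)² + (11.6−6)² + (0.2−6)² = 112.33.
The Normal likelihood contributes (σ²)^(−n/2) exp(−SS/(2σ²)), so the posterior is Inverse-Gamma(α + n/2, β + SS/2) = Inverse-Gamma(7.5, 58.165).
The mode of Inverse-Gamma(a, b) is b/(a+1) = 58.165/8.5 ≈ 6.8429.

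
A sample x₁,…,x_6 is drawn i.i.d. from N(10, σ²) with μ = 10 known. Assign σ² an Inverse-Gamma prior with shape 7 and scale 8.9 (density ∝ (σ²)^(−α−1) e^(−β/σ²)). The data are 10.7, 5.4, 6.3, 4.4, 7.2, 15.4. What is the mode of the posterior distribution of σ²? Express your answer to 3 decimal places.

σ̂²_MAP = 5.523

Sum of squared deviations about the known mean: SS = (10.7−10)² + (5.4−10)² + (6.3−10)² + (4.4−10)² + (7.2−10)² + (15.4−10)² = 103.7.
The Normal likelihood contributes (σ²)^(−n/2) exp(−SS/(2σ²)), so the posterior is Inverse-Gamma(α + n/2, β + SS/2) = Inverse-Gamma(10, 60.75).
The mode of Inverse-Gamma(a, b) is b/(a+1) = 60.75/11 ≈ 5.523.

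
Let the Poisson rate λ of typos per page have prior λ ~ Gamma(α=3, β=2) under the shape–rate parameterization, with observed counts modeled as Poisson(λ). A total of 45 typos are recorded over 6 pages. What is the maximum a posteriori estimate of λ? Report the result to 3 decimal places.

Σxᵢ = 45, n = 6.
Posterior ∝ λ^2e^(−2λ) · λ^45e^(−6λ) = λ^47e^(−8λ), i.e. Gamma(shape=48, rate=8).
The mode of a Gamma(a, b) with a ≥ 1 (shape–rate) is (a−1)/b = 47/8 ≈ 5.875.

λ̂_MAP = 5.875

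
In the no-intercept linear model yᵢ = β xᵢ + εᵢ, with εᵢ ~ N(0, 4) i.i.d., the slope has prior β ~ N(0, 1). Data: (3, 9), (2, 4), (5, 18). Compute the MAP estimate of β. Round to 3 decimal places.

β̂_MAP = 2.976

log p(β | y) = −Σ(yᵢ − βxᵢ)²/(2·4) − β²/(2·1) + const.
Setting the derivative to zero: Σxᵢ(yᵢ − βxᵢ)/4 − β/1 = 0, so β = Σxᵢyᵢ / (Σxᵢ² + σ²/τ²).
Σxᵢyᵢ = 3·9 + 2·4 + 5·18 = 125; Σxᵢ² = 38; σ²/τ² = 4.
β̂_MAP = 125 / (38 + 4) = 125/42 ≈ 2.976.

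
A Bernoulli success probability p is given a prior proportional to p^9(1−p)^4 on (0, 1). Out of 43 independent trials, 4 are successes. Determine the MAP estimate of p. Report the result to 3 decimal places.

The prior density ∝ p^9(1−p)^4 is the kernel of Beta(10, 5).
Data: 4 successes in 43 trials. The binomial likelihood contributes p^4(1−p)^39, so the posterior is Beta(10+4, 5+39) = Beta(14, 44).
For Beta(a, b) with a, b > 1 the mode is (a−1)/(a+b−2) = 13/56 ≈ 0.232.

p̂_MAP = 0.232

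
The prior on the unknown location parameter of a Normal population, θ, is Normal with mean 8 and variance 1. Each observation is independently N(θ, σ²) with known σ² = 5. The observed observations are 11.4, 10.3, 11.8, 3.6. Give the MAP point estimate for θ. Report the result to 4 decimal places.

n = 4; x̄ = (11.4 + 10.3 + 11.8 + 3.6)/4 = 37.1/4 = 9.275.
For a Normal prior and Normal likelihood with known variance, the posterior is Normal; its mode equals its mean, the precision-weighted average.
Prior precision 1/σ₀² = 1/1 = 1; data precision n/σ² = 4/5 = 0.8.
θ̂ = (1·8 + 0.8·9.275) / (1 + 0.8) = 15.42/1.8 = 257/30 ≈ 8.5667.

θ̂_MAP = 8.5667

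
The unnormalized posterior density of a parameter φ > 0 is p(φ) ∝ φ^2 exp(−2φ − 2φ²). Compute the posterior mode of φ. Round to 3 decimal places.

φ̂_MAP = 0.500

ℓ'(φ) = 2/φ − 2 − 4φ. Setting this to zero and multiplying by φ: 4φ² + 2φ − 2 = 0.
φ = (−2 + √(2² + 4·4·2)) / (2·4) = (−2 + √36) / 8 = (−2 + 6)/8 = 1/2.
ℓ''(φ) = −2/φ² − 4 < 0, confirming a maximum.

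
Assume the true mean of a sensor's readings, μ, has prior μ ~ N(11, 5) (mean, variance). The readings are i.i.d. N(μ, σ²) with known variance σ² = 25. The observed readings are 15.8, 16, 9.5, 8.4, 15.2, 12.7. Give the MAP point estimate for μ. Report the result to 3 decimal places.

n = 6; x̄ = (15.8 + 16 + 9.5 + 8.4 + 15.2 + 12.7)/6 = 77.6/6 = 194/15 ≈ 12.9333.
For a Normal prior and Normal likelihood with known variance, the posterior is Normal; its mode equals its mean, the precision-weighted average.
Prior precision 1/σ₀² = 1/5 = 0.2; data precision n/σ² = 6/25 = 0.24.
μ̂ = (0.2·11 + 0.24·(194/15)) / (0.2 + 0.24) = 5.304/0.44 = 663/55 ≈ 12.055.

μ̂_MAP = 12.055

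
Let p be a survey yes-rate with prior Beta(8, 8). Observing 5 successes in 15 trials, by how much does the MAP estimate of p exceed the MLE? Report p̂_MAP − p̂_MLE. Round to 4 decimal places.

MAP − MLE = 0.0805

Posterior is Beta(13, 18); MAP = (13−1)/(31−2) = 12/29 ≈ 0.41379.
MLE ignores the prior: p̂_MLE = k/n = 5/15 ≈ 0.33333.
Difference = 12/29 − 5/15 = 7/87 ≈ 0.0805.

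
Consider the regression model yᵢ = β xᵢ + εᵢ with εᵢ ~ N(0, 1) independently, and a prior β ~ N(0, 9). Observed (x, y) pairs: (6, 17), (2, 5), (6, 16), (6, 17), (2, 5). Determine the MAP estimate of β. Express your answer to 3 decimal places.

log p(β | y) = −Σ(yᵢ − βxᵢ)²/(2·1) − β²/(2·9) + const.
Setting the derivative to zero: Σxᵢ(yᵢ − βxᵢ)/1 − β/9 = 0, so β = Σxᵢyᵢ / (Σxᵢ² + σ²/τ²).
Σxᵢyᵢ = 6·17 + 2·5 + 6·16 + 6·17 + 2·5 = 320; Σxᵢ² = 116; σ²/τ² = 1/9.
β̂_MAP = 320 / (116 + 1/9) = 320/(1045/9) = 576/209 ≈ 2.756.

β̂_MAP = 2.756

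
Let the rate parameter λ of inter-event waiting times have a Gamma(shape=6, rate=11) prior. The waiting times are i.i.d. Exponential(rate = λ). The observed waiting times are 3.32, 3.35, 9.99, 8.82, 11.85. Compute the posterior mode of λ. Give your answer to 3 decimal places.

The Exponential(rate=λ) likelihood is ∝ λ^n e^(−λΣtᵢ). Here n = 5 and Σtᵢ = 3.32 + 3.35 + 9.99 + 8.82 + 11.85 = 37.33.
Posterior ∝ λ^5e^(−11λ) · λ^5e^(−37.33λ) = λ^10e^(−48.33λ), i.e. Gamma(11, 48.33).
Mode = (a−1)/b = 10/48.33 ≈ 0.207.

λ̂_MAP = 0.207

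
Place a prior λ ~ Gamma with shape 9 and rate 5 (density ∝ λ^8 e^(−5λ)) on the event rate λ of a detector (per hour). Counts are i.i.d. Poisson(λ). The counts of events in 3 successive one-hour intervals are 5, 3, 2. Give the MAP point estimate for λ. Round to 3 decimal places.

λ̂_MAP = 2.250

Σxᵢ = 5+3+2 = 10, with n = 3.
Posterior ∝ λ^8e^(−5λ) · λ^10e^(−3λ) = λ^18e^(−8λ), i.e. Gamma(shape=19, rate=8).
The mode of a Gamma(a, b) with a ≥ 1 (shape–rate) is (a−1)/b = 18/8 ≈ 2.250.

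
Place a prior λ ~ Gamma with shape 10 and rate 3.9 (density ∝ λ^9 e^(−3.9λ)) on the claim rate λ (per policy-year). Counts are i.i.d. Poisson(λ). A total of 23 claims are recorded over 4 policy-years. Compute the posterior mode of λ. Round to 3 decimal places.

Σxᵢ = 23, n = 4.
Posterior ∝ λ^9e^(−3.9λ) · λ^23e^(−4λ) = λ^32e^(−7.9λ), i.e. Gamma(shape=33, rate=7.9).
The mode of a Gamma(a, b) with a ≥ 1 (shape–rate) is (a−1)/b = 32/7.9 ≈ 4.051.

λ̂_MAP = 4.051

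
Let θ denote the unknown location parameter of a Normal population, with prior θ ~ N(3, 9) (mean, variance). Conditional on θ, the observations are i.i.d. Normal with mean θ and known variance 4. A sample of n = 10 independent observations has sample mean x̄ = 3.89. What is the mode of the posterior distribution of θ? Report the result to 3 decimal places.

n = 10, x̄ = 3.89.
For a Normal prior and Normal likelihood with known variance, the posterior is Normal; its mode equals its mean, the precision-weighted average.
Prior precision 1/σ₀² = 1/9; data precision n/σ² = 10/4 = 2.5.
θ̂ = ((1/9)·3 + 2.5·3.89) / (1/9 + 2.5) = (1207/120)/(47/18) = 3621/940 ≈ 3.852.

θ̂_MAP = 3.852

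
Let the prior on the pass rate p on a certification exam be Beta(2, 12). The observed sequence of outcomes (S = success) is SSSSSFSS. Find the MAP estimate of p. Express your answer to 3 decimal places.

Prior: Beta(2, 12).
Data: 7 successes in 8 trials (from the sequence). The binomial likelihood contributes p^7(1−p)^1, so the posterior is Beta(2+7, 12+1) = Beta(9, 13).
For Beta(a, b) with a, b > 1 the mode is (a−1)/(a+b−2) = 8/20 ≈ 0.400.

p̂_MAP = 0.400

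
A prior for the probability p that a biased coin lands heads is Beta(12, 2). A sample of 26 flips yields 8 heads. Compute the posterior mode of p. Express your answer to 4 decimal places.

p̂_MAP = 0.5000

Prior: Beta(12, 2).
Data: 8 successes in 26 trials. The binomial likelihood contributes p^8(1−p)^18, so the posterior is Beta(12+8, 2+18) = Beta(20, 20).
For Beta(a, b) with a, b > 1 the mode is (a−1)/(a+b−2) = 19/38 ≈ 0.5000.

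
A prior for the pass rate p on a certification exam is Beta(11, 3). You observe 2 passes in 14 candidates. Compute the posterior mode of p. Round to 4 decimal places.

Prior: Beta(11, 3).
Data: 2 successes in 14 trials. The binomial likelihood contributes p^2(1−p)^12, so the posterior is Beta(11+2, 3+12) = Beta(13, 15).
For Beta(a, b) with a, b > 1 the mode is (a−1)/(a+b−2) = 12/26 ≈ 0.4615.

p̂_MAP = 0.4615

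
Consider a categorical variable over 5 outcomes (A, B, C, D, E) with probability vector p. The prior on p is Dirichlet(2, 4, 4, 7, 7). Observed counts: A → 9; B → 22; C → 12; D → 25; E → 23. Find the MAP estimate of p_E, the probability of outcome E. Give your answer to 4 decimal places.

MAP estimate of p_E = 0.2636

The posterior is Dirichlet(αᵢ + nᵢ) = Dirichlet(11, 26, 16, 32, 30).
For a Dirichlet(a₁,…,a_K) with all aᵢ > 1, the mode has j-th component (aⱼ − 1)/(Σaᵢ − K).
Here Σaᵢ = 115 and K = 5, so p_E = (30 − 1)/(115 − 5) = 29/110 ≈ 0.2636.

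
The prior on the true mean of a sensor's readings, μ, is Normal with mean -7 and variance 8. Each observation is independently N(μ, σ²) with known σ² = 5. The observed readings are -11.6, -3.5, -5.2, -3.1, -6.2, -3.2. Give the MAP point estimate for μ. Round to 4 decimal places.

μ̂_MAP = -5.6113

n = 6; x̄ = ((-11.6) + (-3.5) + (-5.2) + (-3.1) + (-6.2) + (-3.2))/6 = -32.8/6 = -82/15 ≈ -5.4667.
For a Normal prior and Normal likelihood with known variance, the posterior is Normal; its mode equals its mean, the precision-weighted average.
Prior precision 1/σ₀² = 1/8 = 0.125; data precision n/σ² = 6/5 = 1.2.
μ̂ = (0.125·(-7) + 1.2·(-82/15)) / (0.125 + 1.2) = (-7.435)/1.325 = -1487/265 ≈ -5.6113.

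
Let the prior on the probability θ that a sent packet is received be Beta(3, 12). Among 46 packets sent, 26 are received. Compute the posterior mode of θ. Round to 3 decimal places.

Prior: Beta(3, 12).
Data: 26 successes in 46 trials. The binomial likelihood contributes θ^26(1−θ)^20, so the posterior is Beta(3+26, 12+20) = Beta(29, 32).
For Beta(a, b) with a, b > 1 the mode is (a−1)/(a+b−2) = 28/59 ≈ 0.475.

θ̂_MAP = 0.475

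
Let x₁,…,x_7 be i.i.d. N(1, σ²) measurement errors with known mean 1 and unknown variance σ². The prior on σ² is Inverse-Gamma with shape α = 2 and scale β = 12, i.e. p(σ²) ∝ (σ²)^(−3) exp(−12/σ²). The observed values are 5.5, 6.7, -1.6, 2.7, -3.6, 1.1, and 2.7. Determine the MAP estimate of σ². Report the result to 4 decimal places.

σ̂²_MAP = 8.4962

Sum of squared deviations about the known mean: SS = (5.5−1)² + (6.7−1)² + (-1.6−1)² + (2.7−1)² + (-3.6−1)² + (1.1−1)² + (2.7−1)² = 86.45.
The Normal likelihood contributes (σ²)^(−n/2) exp(−SS/(2σ²)), so the posterior is Inverse-Gamma(α + n/2, β + SS/2) = Inverse-Gamma(5.5, 55.225).
The mode of Inverse-Gamma(a, b) is b/(a+1) = 55.225/6.5 ≈ 8.4962.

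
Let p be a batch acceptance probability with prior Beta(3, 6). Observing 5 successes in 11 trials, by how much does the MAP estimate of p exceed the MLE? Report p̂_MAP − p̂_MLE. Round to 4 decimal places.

MAP − MLE = -0.0657

Posterior is Beta(8, 12); MAP = (8−1)/(20−2) = 7/18 ≈ 0.38889.
MLE ignores the prior: p̂_MLE = k/n = 5/11 ≈ 0.45455.
Difference = 7/18 − 5/11 = -13/198 ≈ -0.0657.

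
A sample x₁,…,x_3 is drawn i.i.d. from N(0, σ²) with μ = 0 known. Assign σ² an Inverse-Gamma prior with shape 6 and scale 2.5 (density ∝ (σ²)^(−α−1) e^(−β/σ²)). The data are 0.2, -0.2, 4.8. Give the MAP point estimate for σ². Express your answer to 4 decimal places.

σ̂²_MAP = 1.6541

Sum of squared deviations about the known mean: SS = (0.2−0)² + (-0.2−0)² + (4.8−0)² = 23.12.
The Normal likelihood contributes (σ²)^(−n/2) exp(−SS/(2σ²)), so the posterior is Inverse-Gamma(α + n/2, β + SS/2) = Inverse-Gamma(7.5, 14.06).
The mode of Inverse-Gamma(a, b) is b/(a+1) = 14.06/8.5 ≈ 1.6541.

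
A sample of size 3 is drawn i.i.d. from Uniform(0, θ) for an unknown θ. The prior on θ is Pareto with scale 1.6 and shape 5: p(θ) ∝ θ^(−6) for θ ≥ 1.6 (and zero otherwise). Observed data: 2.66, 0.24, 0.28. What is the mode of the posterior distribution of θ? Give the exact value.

θ̂_MAP = 2.66

The Uniform(0, θ) likelihood is θ^(−n) for θ ≥ max(xᵢ), zero otherwise. Here max(xᵢ) = 2.66.
Posterior ∝ θ^(−6) · θ^(−3) = θ^(−9) on θ ≥ max(1.6, 2.66) = 2.66.
This density is strictly decreasing in θ, so the posterior mode lies at the lower boundary of the support.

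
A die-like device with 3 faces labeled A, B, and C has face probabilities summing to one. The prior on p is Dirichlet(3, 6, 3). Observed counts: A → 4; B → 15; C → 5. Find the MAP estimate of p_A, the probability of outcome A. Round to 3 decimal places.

The posterior is Dirichlet(αᵢ + nᵢ) = Dirichlet(7, 21, 8).
For a Dirichlet(a₁,…,a_K) with all aᵢ > 1, the mode has j-th component (aⱼ − 1)/(Σaᵢ − K).
Here Σaᵢ = 36 and K = 3, so p_A = (7 − 1)/(36 − 3) = 6/33 ≈ 0.182.

MAP estimate of p_A = 0.182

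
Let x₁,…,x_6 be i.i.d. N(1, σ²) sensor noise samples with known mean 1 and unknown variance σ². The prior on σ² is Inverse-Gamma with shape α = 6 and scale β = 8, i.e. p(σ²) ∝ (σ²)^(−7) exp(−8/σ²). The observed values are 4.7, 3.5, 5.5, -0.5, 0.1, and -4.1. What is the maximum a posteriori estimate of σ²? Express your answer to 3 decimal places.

σ̂²_MAP = 4.263

Sum of squared deviations about the known mean: SS = (4.7−1)² + (3.5−1)² + (5.5−1)² + (-0.5−1)² + (0.1−1)² + (-4.1−1)² = 69.26.
The Normal likelihood contributes (σ²)^(−n/2) exp(−SS/(2σ²)), so the posterior is Inverse-Gamma(α + n/2, β + SS/2) = Inverse-Gamma(9, 42.63).
The mode of Inverse-Gamma(a, b) is b/(a+1) = 42.63/10 ≈ 4.263.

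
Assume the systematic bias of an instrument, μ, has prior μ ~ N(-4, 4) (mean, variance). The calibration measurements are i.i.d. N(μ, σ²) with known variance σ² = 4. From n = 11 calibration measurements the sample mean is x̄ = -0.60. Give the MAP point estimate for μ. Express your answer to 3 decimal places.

n = 11, x̄ = -0.60.
For a Normal prior and Normal likelihood with known variance, the posterior is Normal; its mode equals its mean, the precision-weighted average.
Prior precision 1/σ₀² = 1/4 = 0.25; data precision n/σ² = 11/4 = 2.75.
μ̂ = (0.25·(-4) + 2.75·(-0.6)) / (0.25 + 2.75) = (-2.65)/3 = -53/60 ≈ -0.883.

μ̂_MAP = -0.883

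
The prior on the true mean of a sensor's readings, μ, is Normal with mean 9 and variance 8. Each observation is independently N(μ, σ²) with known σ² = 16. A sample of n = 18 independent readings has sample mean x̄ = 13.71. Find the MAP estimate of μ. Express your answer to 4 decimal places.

μ̂_MAP = 13.2390

n = 18, x̄ = 13.71.
For a Normal prior and Normal likelihood with known variance, the posterior is Normal; its mode equals its mean, the precision-weighted average.
Prior precision 1/σ₀² = 1/8 = 0.125; data precision n/σ² = 18/16 = 1.125.
μ̂ = (0.125·9 + 1.125·13.71) / (0.125 + 1.125) = 16.54875/1.25 = 13.2390.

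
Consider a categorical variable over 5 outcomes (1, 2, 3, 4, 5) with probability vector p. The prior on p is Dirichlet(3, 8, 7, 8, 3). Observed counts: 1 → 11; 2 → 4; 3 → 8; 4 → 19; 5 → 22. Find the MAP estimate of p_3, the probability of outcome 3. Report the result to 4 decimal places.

The posterior is Dirichlet(αᵢ + nᵢ) = Dirichlet(14, 12, 15, 27, 25).
For a Dirichlet(a₁,…,a_K) with all aᵢ > 1, the mode has j-th component (aⱼ − 1)/(Σaᵢ − K).
Here Σaᵢ = 93 and K = 5, so p_3 = (15 − 1)/(93 − 5) = 14/88 ≈ 0.1591.

MAP estimate: 0.1591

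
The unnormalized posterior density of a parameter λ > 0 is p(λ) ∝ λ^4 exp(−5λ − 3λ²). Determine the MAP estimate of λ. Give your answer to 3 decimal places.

ℓ'(λ) = 4/λ − 5 − 6λ. Setting this to zero and multiplying by λ: 6λ² + 5λ − 4 = 0.
λ = (−5 + √(5² + 4·6·4)) / (2·6) = (−5 + √121) / 12 = (−5 + 11)/12 = 1/2.
ℓ''(λ) = −4/λ² − 6 < 0, confirming a maximum.

λ̂_MAP = 0.500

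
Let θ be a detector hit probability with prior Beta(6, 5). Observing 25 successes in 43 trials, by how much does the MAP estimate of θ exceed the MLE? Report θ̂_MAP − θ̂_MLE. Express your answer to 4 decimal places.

MAP − MLE = -0.0045

Posterior is Beta(31, 23); MAP = (31−1)/(54−2) = 30/52 ≈ 0.57692.
MLE ignores the prior: θ̂_MLE = k/n = 25/43 ≈ 0.58140.
Difference = 30/52 − 25/43 = -5/1118 ≈ -0.0045.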